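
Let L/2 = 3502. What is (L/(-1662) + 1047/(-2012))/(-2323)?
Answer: 7916081/3883990956 ≈ 0.0020381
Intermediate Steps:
L = 7004 (L = 2*3502 = 7004)
(L/(-1662) + 1047/(-2012))/(-2323) = (7004/(-1662) + 1047/(-2012))/(-2323) = (7004*(-1/1662) + 1047*(-1/2012))*(-1/2323) = (-3502/831 - 1047/2012)*(-1/2323) = -7916081/1671972*(-1/2323) = 7916081/3883990956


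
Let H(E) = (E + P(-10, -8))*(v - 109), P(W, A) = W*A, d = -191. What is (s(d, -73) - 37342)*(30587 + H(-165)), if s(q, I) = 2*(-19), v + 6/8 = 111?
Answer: -1139370435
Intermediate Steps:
v = 441/4 (v = -3/4 + 111 = 441/4 ≈ 110.25)
P(W, A) = A*W
H(E) = 100 + 5*E/4 (H(E) = (E - 8*(-10))*(441/4 - 109) = (E + 80)*(5/4) = (80 + E)*(5/4) = 100 + 5*E/4)
s(q, I) = -38
(s(d, -73) - 37342)*(30587 + H(-165)) = (-38 - 37342)*(30587 + (100 + (5/4)*(-165))) = -37380*(30587 + (100 - 825/4)) = -37380*(30587 - 425/4) = -37380*121923/4 = -1139370435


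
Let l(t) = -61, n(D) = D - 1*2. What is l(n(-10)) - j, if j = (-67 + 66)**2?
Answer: -62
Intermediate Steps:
n(D) = -2 + D (n(D) = D - 2 = -2 + D)
j = 1 (j = (-1)**2 = 1)
l(n(-10)) - j = -61 - 1*1 = -61 - 1 = -62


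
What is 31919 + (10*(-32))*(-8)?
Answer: 34479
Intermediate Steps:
31919 + (10*(-32))*(-8) = 31919 - 320*(-8) = 31919 + 2560 = 34479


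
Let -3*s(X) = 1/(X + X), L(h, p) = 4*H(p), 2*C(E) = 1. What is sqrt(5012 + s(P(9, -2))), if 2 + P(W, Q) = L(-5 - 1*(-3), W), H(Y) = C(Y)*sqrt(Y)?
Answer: sqrt(721722)/12 ≈ 70.795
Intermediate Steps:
C(E) = 1/2 (C(E) = (1/2)*1 = 1/2)
H(Y) = sqrt(Y)/2
L(h, p) = 2*sqrt(p) (L(h, p) = 4*(sqrt(p)/2) = 2*sqrt(p))
P(W, Q) = -2 + 2*sqrt(W)
s(X) = -1/(6*X) (s(X) = -1/(3*(X + X)) = -1/(2*X)/3 = -1/(6*X))
sqrt(5012 + s(P(9, -2))) = sqrt(5012 - 1/(6*(-2 + 2*sqrt(9)))) = sqrt(5012 - 1/(6*(-2 + 2*3))) = sqrt(5012 - 1/(6*(-2 + 6))) = sqrt(5012 - 1/6/4) = sqrt(5012 - 1/6*1/4) = sqrt(5012 - 1/24) = sqrt(120287/24) = sqrt(721722)/12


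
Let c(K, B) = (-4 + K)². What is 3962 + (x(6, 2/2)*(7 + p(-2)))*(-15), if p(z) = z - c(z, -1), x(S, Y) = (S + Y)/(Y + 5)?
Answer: 9009/2 ≈ 4504.5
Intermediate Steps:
x(S, Y) = (S + Y)/(5 + Y)
p(z) = z - (-4 + z)²
3962 + (x(6, 2/2)*(7 + p(-2)))*(-15) = 3962 + (((6 + 2/2)/(5 + 2/2))*(7 + (-2 - (-4 - 2)²)))*(-15) = 3962 + (((6 + 2*(½))/(5 + 2*(½)))*(7 + (-2 - 1*(-6)²)))*(-15) = 3962 + (((6 + 1)/(5 + 1))*(7 + (-2 - 1*36)))*(-15) = 3962 + ((7/6)*(7 + (-2 - 36)))*(-15) = 3962 + (((⅙)*7)*(7 - 38))*(-15) = 3962 + ((7/6)*(-31))*(-15) = 3962 - 217/6*(-15) = 3962 + 1085/2 = 9009/2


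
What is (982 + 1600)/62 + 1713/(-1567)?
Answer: 1969894/48577 ≈ 40.552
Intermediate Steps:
(982 + 1600)/62 + 1713/(-1567) = 2582*(1/62) + 1713*(-1/1567) = 1291/31 - 1713/1567 = 1969894/48577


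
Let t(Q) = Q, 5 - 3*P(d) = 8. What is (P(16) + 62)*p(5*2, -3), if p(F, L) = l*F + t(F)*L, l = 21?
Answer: 10980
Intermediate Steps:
P(d) = -1 (P(d) = 5/3 - 1/3*8 = 5/3 - 8/3 = -1)
p(F, L) = 21*F + F*L
(P(16) + 62)*p(5*2, -3) = (-1 + 62)*((5*2)*(21 - 3)) = 61*(10*18) = 61*180 = 10980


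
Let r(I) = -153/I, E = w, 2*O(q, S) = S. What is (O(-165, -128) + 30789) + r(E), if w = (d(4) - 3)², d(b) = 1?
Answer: 122747/4 ≈ 30687.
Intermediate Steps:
O(q, S) = S/2
w = 4 (w = (1 - 3)² = (-2)² = 4)
E = 4
(O(-165, -128) + 30789) + r(E) = ((½)*(-128) + 30789) - 153/4 = (-64 + 30789) - 153*¼ = 30725 - 153/4 = 122747/4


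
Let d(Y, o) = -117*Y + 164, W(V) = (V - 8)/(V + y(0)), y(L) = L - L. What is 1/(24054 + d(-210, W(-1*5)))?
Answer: 1/48788 ≈ 2.0497e-5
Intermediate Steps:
y(L) = 0
W(V) = (-8 + V)/V (W(V) = (V - 8)/(V + 0) = (-8 + V)/V)
d(Y, o) = 164 - 117*Y
1/(24054 + d(-210, W(-1*5))) = 1/(24054 + (164 - 117*(-210))) = 1/(24054 + (164 + 24570)) = 1/(24054 + 24734) = 1/48788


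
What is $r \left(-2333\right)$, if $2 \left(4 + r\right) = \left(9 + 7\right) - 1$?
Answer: $- \frac{16331}{2} \approx -8165.5$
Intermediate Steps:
$r = \frac{7}{2}$ ($r = -4 + \frac{\left(9 + 7\right) - 1}{2} = -4 + \frac{16 - 1}{2} = -4 + \frac{1}{2} \cdot 15 = -4 + \frac{15}{2} = \frac{7}{2} \approx 3.5$)
$r \left(-2333\right) = \frac{7}{2} \left(-2333\right) = - \frac{16331}{2}$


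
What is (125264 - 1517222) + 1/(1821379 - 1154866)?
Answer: -927758102453/666513 ≈ -1.3920e+6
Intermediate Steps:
(125264 - 1517222) + 1/(1821379 - 1154866) = -1391958 + 1/666513 = -927758102453/666513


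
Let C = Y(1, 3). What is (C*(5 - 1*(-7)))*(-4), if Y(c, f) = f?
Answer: -144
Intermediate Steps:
C = 3
(C*(5 - 1*(-7)))*(-4) = (3*(5 - 1*(-7)))*(-4) = (3*(5 + 7))*(-4) = (3*12)*(-4) = 36*(-4) = -144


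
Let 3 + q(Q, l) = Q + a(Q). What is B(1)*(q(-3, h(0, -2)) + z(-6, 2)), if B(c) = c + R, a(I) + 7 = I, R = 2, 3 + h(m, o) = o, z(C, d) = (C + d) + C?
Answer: -78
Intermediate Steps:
z(C, d) = d + 2*C
h(m, o) = -3 + o
a(I) = -7 + I
B(c) = 2 + c (B(c) = c + 2 = 2 + c)
q(Q, l) = -10 + 2*Q (q(Q, l) = -3 + (Q + (-7 + Q)) = -3 + (-7 + 2*Q) = -10 + 2*Q)
B(1)*(q(-3, h(0, -2)) + z(-6, 2)) = (2 + 1)*((-10 + 2*(-3)) + (2 + 2*(-6))) = 3*((-10 - 6) + (2 - 12)) = 3*(-16 - 10) = 3*(-26) = -78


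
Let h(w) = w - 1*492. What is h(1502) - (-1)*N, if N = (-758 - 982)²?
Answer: 3028610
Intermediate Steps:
N = 3027600 (N = (-1740)² = 3027600)
h(w) = -492 + w (h(w) = w - 492 = -492 + w)
h(1502) - (-1)*N = (-492 + 1502) - (-1)*3027600 = 1010 - 1*(-3027600) = 1010 + 3027600 = 3028610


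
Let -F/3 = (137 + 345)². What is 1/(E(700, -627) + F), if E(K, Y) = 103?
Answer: -1/696869 ≈ -1.4350e-6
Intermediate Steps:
F = -696972 (F = -3*(137 + 345)² = -3*482² = -3*232324 = -696972)
1/(E(700, -627) + F) = 1/(103 - 696972) = 1/(-696869) = -1/696869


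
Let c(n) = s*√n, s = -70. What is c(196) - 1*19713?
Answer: -20693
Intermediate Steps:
c(n) = -70*√n
c(196) - 1*19713 = -70*√196 - 1*19713 = -70*14 - 19713 = -980 - 19713 = -20693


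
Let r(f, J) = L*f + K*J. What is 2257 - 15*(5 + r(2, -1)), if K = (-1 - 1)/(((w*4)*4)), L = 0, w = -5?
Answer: 17459/8 ≈ 2182.4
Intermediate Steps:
K = 1/40 (K = (-1 - 1)/((-5*4*4)) = -2/((-20*4)) = -2/(-80) = -2*(-1/80) = 1/40 ≈ 0.025000)
r(f, J) = J/40 (r(f, J) = 0*f + J/40 = 0 + J/40 = J/40)
2257 - 15*(5 + r(2, -1)) = 2257 - 15*(5 + (1/40)*(-1)) = 2257 - 15*(5 - 1/40) = 2257 - 15*199/40 = 2257 - 597/8 = 17459/8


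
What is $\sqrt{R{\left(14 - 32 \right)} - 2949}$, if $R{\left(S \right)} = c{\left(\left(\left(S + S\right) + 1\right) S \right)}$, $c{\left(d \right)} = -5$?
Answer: $i \sqrt{2954} \approx 54.351 i$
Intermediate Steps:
$R{\left(S \right)} = -5$
$\sqrt{R{\left(14 - 32 \right)} - 2949} = \sqrt{-5 - 2949} = \sqrt{-2954} = i \sqrt{2954}$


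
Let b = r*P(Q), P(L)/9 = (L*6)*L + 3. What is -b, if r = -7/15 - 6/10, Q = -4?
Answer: 4752/5 ≈ 950.40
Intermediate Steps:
P(L) = 27 + 54*L² (P(L) = 9*((L*6)*L + 3) = 9*((6*L)*L + 3) = 9*(6*L² + 3) = 9*(3 + 6*L²) = 27 + 54*L²)
r = -16/15 (r = -7*1/15 - 6*⅒ = -7/15 - ⅗ = -16/15 ≈ -1.0667)
b = -4752/5 (b = -16*(27 + 54*(-4)²)/15 = -16*(27 + 54*16)/15 = -16*(27 + 864)/15 = -16/15*891 = -4752/5 ≈ -950.40)
-b = -1*(-4752/5) = 4752/5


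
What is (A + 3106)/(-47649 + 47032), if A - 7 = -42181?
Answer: 39068/617 ≈ 63.319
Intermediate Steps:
A = -42174 (A = 7 - 42181 = -42174)
(A + 3106)/(-47649 + 47032) = (-42174 + 3106)/(-47649 + 47032) = -39068/(-617) = -39068*(-1/617) = 39068/617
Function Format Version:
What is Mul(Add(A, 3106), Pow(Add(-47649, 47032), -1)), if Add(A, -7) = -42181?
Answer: Rational(39068, 617) ≈ 63.319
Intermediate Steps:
A = -42174 (A = Add(7, -42181) = -42174)
Mul(Add(A, 3106), Pow(Add(-47649, 47032), -1)) = Mul(Add(-42174, 3106), Pow(Add(-47649, 47032), -1)) = Mul(-39068, Pow(-617, -1)) = Mul(-39068, Rational(-1, 617)) = Rational(39068, 617)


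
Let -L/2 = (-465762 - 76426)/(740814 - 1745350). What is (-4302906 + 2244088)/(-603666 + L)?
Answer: 258519599806/75800664169 ≈ 3.4105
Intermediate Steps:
L = -135547/125567 (L = -2*(-465762 - 76426)/(740814 - 1745350) = -(-1084376)/(-1004536) = -(-1084376)*(-1)/1004536 = -2*135547/251134 = -135547/125567 ≈ -1.0795)
(-4302906 + 2244088)/(-603666 + L) = (-4302906 + 2244088)/(-603666 - 135547/125567) = -2058818/(-75800664169/125567) = -2058818*(-125567/75800664169) = 258519599806/75800664169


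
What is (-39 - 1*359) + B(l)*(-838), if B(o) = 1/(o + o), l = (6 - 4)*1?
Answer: -1215/2 ≈ -607.50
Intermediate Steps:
l = 2 (l = 2*1 = 2)
B(o) = 1/(2*o)
(-39 - 1*359) + B(l)*(-838) = (-39 - 1*359) + ((½)/2)*(-838) = (-39 - 359) + ((½)*(½))*(-838) = -398 + (¼)*(-838) = -398 - 419/2 = -1215/2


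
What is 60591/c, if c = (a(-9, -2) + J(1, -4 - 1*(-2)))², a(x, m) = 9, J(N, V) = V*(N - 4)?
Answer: 20197/75 ≈ 269.29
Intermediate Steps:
J(N, V) = V*(-4 + N)
c = 225 (c = (9 + (-4 - 1*(-2))*(-4 + 1))² = (9 + (-4 + 2)*(-3))² = (9 - 2*(-3))² = (9 + 6)² = 15² = 225)
60591/c = 60591/225 = 60591*(1/225) = 20197/75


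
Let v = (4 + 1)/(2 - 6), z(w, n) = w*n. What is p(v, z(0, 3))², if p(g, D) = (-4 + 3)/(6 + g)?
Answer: 16/361 ≈ 0.044321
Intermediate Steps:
z(w, n) = n*w
v = -5/4 (v = 5/(-4) = 5*(-¼) = -5/4 ≈ -1.2500)
p(g, D) = -1/(6 + g)
p(v, z(0, 3))² = (-1/(6 - 5/4))² = (-1/19/4)² = (-1*4/19)² = (-4/19)² = 16/361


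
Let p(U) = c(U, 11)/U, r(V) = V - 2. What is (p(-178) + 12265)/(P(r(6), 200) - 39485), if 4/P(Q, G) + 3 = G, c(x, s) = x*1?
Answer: -2416402/7778541 ≈ -0.31065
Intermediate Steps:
c(x, s) = x
r(V) = -2 + V
P(Q, G) = 4/(-3 + G)
p(U) = 1 (p(U) = U/U = 1)
(p(-178) + 12265)/(P(r(6), 200) - 39485) = (1 + 12265)/(4/(-3 + 200) - 39485) = 12266/(4/197 - 39485) = 12266/(-7778541/197) = 12266*(-197/7778541) = -2416402/7778541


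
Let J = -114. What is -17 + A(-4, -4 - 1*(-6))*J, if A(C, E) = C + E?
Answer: 211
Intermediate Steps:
-17 + A(-4, -4 - 1*(-6))*J = -17 + (-4 + (-4 - 1*(-6)))*(-114) = -17 + (-4 + (-4 + 6))*(-114) = -17 + (-4 + 2)*(-114) = -17 - 2*(-114) = -17 + 228 = 211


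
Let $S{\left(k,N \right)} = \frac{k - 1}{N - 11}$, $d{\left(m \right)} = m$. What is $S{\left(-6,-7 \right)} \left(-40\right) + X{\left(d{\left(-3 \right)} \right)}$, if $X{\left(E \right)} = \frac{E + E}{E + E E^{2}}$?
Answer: $- \frac{691}{45} \approx -15.356$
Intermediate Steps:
$X{\left(E \right)} = \frac{2 E}{E + E^{3}}$
$S{\left(k,N \right)} = \frac{-1 + k}{-11 + N}$
$S{\left(-6,-7 \right)} \left(-40\right) + X{\left(d{\left(-3 \right)} \right)} = \frac{-1 - 6}{-11 - 7} \left(-40\right) + \frac{2}{1 + \left(-3\right)^{2}} = \frac{1}{-18} \left(-7\right) \left(-40\right) + \frac{2}{1 + 9} = \left(- \frac{1}{18}\right) \left(-7\right) \left(-40\right) + \frac{2}{10} = \frac{7}{18} \left(-40\right) + 2 \cdot \frac{1}{10} = - \frac{140}{9} + \frac{1}{5} = - \frac{691}{45}$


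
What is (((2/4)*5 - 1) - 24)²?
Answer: 2025/4 ≈ 506.25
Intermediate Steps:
(((2/4)*5 - 1) - 24)² = (((2*(¼))*5 - 1) - 24)² = (((½)*5 - 1) - 24)² = ((5/2 - 1) - 24)² = (3/2 - 24)² = (-45/2)² = 2025/4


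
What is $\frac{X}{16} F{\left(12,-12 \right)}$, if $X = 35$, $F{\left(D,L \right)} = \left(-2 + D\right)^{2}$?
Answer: $\frac{875}{4} \approx 218.75$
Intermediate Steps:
$\frac{X}{16} F{\left(12,-12 \right)} = \frac{35}{16} \left(-2 + 12\right)^{2} = 35 \cdot \frac{1}{16} \cdot 10^{2} = \frac{35}{16} \cdot 100 = \frac{875}{4}$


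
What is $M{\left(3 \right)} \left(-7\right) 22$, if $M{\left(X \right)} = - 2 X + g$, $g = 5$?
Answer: $154$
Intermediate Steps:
$M{\left(X \right)} = 5 - 2 X$ ($M{\left(X \right)} = - 2 X + 5 = 5 - 2 X$)
$M{\left(3 \right)} \left(-7\right) 22 = \left(5 - 6\right) \left(-7\right) 22 = \left(-1\right) \left(-7\right) 22 = 7 \cdot 22 = 154$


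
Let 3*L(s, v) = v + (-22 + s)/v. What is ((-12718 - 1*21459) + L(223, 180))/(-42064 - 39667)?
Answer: 6140993/14711580 ≈ 0.41743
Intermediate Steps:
L(s, v) = v/3 + (-22 + s)/(3*v) (L(s, v) = (v + (-22 + s)/v)/3 = v/3 + (-22 + s)/(3*v))
((-12718 - 1*21459) + L(223, 180))/(-42064 - 39667) = ((-12718 - 1*21459) + (1/3)*(-22 + 223 + 180**2)/180)/(-42064 - 39667) = ((-12718 - 21459) + (1/3)*(1/180)*(-22 + 223 + 32400))/(-81731) = (-34177 + (1/3)*(1/180)*32601)*(-1/81731) = (-34177 + 10867/180)*(-1/81731) = -6140993/180*(-1/81731) = 6140993/14711580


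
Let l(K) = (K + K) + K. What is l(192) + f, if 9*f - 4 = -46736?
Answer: -41548/9 ≈ -4616.4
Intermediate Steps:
l(K) = 3*K (l(K) = 2*K + K = 3*K)
f = -46732/9 (f = 4/9 + (⅑)*(-46736) = 4/9 - 46736/9 = -46732/9 ≈ -5192.4)
l(192) + f = 3*192 - 46732/9 = 576 - 46732/9 = -41548/9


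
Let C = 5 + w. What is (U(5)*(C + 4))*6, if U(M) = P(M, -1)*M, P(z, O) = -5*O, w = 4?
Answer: 1950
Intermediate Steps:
C = 9 (C = 5 + 4 = 9)
U(M) = 5*M (U(M) = (-5*(-1))*M = 5*M)
(U(5)*(C + 4))*6 = ((5*5)*(9 + 4))*6 = (25*13)*6 = 325*6 = 1950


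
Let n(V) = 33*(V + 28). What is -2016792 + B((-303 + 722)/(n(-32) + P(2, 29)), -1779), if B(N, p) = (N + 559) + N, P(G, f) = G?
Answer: -131055564/65 ≈ -2.0162e+6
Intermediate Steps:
n(V) = 924 + 33*V (n(V) = 33*(28 + V) = 924 + 33*V)
B(N, p) = 559 + 2*N (B(N, p) = (559 + N) + N = 559 + 2*N)
-2016792 + B((-303 + 722)/(n(-32) + P(2, 29)), -1779) = -2016792 + (559 + 2*((-303 + 722)/((924 + 33*(-32)) + 2))) = -2016792 + (559 + 2*(419/((924 - 1056) + 2))) = -2016792 + (559 + 2*(419/(-132 + 2))) = -2016792 + (559 + 2*(419/(-130))) = -2016792 + (559 + 2*(419*(-1/130))) = -2016792 + (559 + 2*(-419/130)) = -2016792 + (559 - 419/65) = -2016792 + 35916/65 = -131055564/65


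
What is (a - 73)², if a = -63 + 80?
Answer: 3136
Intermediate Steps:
a = 17
(a - 73)² = (17 - 73)² = (-56)² = 3136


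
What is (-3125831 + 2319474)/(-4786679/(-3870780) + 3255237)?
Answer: -3121230548460/12600311061539 ≈ -0.24771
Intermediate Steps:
(-3125831 + 2319474)/(-4786679/(-3870780) + 3255237) = -806357/(-4786679*(-1/3870780) + 3255237) = -806357/(4786679/3870780 + 3255237) = -806357/12600311061539/3870780 = -806357*3870780/12600311061539 = -3121230548460/12600311061539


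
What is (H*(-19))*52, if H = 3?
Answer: -2964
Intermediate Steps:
(H*(-19))*52 = (3*(-19))*52 = -57*52 = -2964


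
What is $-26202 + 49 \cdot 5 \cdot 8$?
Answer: $-24242$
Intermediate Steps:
$-26202 + 49 \cdot 5 \cdot 8 = -26202 + 245 \cdot 8 = -26202 + 1960 = -24242$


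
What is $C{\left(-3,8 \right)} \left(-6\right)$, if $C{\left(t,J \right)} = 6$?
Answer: $-36$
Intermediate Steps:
$C{\left(-3,8 \right)} \left(-6\right) = 6 \left(-6\right) = -36$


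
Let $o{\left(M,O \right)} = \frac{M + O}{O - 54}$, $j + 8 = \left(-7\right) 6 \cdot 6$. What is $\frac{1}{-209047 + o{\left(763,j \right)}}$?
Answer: $- \frac{314}{65641261} \approx -4.7836 \cdot 10^{-6}$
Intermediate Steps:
$j = -260$ ($j = -8 + \left(-7\right) 6 \cdot 6 = -8 - 252 = -260$)
$o{\left(M,O \right)} = \frac{M + O}{-54 + O}$
$\frac{1}{-209047 + o{\left(763,j \right)}} = \frac{1}{-209047 + \frac{763 - 260}{-54 - 260}} = \frac{1}{-209047 + \frac{1}{-314} \cdot 503} = \frac{1}{-209047 - \frac{503}{314}} = \frac{1}{- \frac{65641261}{314}} = - \frac{314}{65641261}$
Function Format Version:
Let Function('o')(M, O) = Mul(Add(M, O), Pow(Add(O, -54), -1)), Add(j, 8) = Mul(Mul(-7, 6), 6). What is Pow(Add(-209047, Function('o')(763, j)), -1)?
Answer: Rational(-314, 65641261) ≈ -4.7836e-6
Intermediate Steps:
j = -260 (j = Add(-8, Mul(Mul(-7, 6), 6)) = Add(-8, Mul(-42, 6)) = Add(-8, -252) = -260)
Function('o')(M, O) = Mul(Pow(Add(-54, O), -1), Add(M, O)) (Function('o')(M, O) = Mul(Add(M, O), Pow(Add(-54, O), -1)) = Mul(Pow(Add(-54, O), -1), Add(M, O)))
Pow(Add(-209047, Function('o')(763, j)), -1) = Pow(Add(-209047, Mul(Pow(Add(-54, -260), -1), Add(763, -260))), -1) = Pow(Add(-209047, Mul(Pow(-314, -1), 503)), -1) = Pow(Add(-209047, Mul(Rational(-1, 314), 503)), -1) = Pow(Add(-209047, Rational(-503, 314)), -1) = Pow(Rational(-65641261, 314), -1) = Rational(-314, 65641261)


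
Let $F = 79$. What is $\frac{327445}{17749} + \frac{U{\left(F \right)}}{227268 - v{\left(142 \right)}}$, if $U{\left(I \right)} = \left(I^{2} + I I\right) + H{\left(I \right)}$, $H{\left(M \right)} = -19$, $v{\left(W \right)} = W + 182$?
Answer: $\frac{74532883867}{4028029056} \approx 18.504$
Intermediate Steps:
$v{\left(W \right)} = 182 + W$
$U{\left(I \right)} = -19 + 2 I^{2}$ ($U{\left(I \right)} = \left(I^{2} + I I\right) - 19 = \left(I^{2} + I^{2}\right) - 19 = 2 I^{2} - 19 = -19 + 2 I^{2}$)
$\frac{327445}{17749} + \frac{U{\left(F \right)}}{227268 - v{\left(142 \right)}} = \frac{327445}{17749} + \frac{-19 + 2 \cdot 79^{2}}{227268 - \left(182 + 142\right)} = 327445 \cdot \frac{1}{17749} + \frac{-19 + 2 \cdot 6241}{227268 - 324} = \frac{327445}{17749} + \frac{-19 + 12482}{227268 - 324} = \frac{327445}{17749} + \frac{12463}{226944} = \frac{74532883867}{4028029056}$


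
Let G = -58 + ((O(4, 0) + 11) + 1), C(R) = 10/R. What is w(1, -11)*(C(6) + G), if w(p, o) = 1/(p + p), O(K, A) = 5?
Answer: -59/3 ≈ -19.667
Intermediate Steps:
w(p, o) = 1/(2*p)
G = -41 (G = -58 + ((5 + 11) + 1) = -58 + (16 + 1) = -58 + 17 = -41)
w(1, -11)*(C(6) + G) = ((1/2)/1)*(10/6 - 41) = ((1/2)*1)*(10*(1/6) - 41) = (5/3 - 41)/2 = (1/2)*(-118/3) = -59/3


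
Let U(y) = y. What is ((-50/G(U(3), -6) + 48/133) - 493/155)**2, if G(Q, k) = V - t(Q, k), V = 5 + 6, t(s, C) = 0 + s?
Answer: 559340947881/6799651600 ≈ 82.260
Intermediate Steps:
t(s, C) = s
V = 11
G(Q, k) = 11 - Q
((-50/G(U(3), -6) + 48/133) - 493/155)**2 = ((-50/(11 - 1*3) + 48/133) - 493/155)**2 = ((-50/(11 - 3) + 48*(1/133)) - 493*1/155)**2 = ((-50/8 + 48/133) - 493/155)**2 = ((-50*1/8 + 48/133) - 493/155)**2 = ((-25/4 + 48/133) - 493/155)**2 = (-3133/532 - 493/155)**2 = (-747891/82460)**2 = 559340947881/6799651600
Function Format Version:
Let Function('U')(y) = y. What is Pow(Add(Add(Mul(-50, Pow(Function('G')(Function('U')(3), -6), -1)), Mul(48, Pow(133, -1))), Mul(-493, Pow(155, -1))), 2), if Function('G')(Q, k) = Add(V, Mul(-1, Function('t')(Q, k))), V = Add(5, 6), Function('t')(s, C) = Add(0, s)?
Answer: Rational(559340947881, 6799651600) ≈ 82.260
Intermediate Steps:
Function('t')(s, C) = s
V = 11
Function('G')(Q, k) = Add(11, Mul(-1, Q))
Pow(Add(Add(Mul(-50, Pow(Function('G')(Function('U')(3), -6), -1)), Mul(48, Pow(133, -1))), Mul(-493, Pow(155, -1))), 2) = Pow(Add(Add(Mul(-50, Pow(Add(11, Mul(-1, 3)), -1)), Mul(48, Pow(133, -1))), Mul(-493, Pow(155, -1))), 2) = Pow(Add(Add(Mul(-50, Pow(Add(11, -3), -1)), Mul(48, Rational(1, 133))), Mul(-493, Rational(1, 155))), 2) = Pow(Add(Add(Mul(-50, Pow(8, -1)), Rational(48, 133)), Rational(-493, 155)), 2) = Pow(Add(Add(Mul(-50, Rational(1, 8)), Rational(48, 133)), Rational(-493, 155)), 2) = Pow(Add(Add(Rational(-25, 4), Rational(48, 133)), Rational(-493, 155)), 2) = Pow(Add(Rational(-3133, 532), Rational(-493, 155)), 2) = Pow(Rational(-747891, 82460), 2) = Rational(559340947881, 6799651600)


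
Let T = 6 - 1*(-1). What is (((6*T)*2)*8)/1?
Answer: 672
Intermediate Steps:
T = 7 (T = 6 + 1 = 7)
(((6*T)*2)*8)/1 = (((6*7)*2)*8)/1 = ((42*2)*8)*1 = (84*8)*1 = 672*1 = 672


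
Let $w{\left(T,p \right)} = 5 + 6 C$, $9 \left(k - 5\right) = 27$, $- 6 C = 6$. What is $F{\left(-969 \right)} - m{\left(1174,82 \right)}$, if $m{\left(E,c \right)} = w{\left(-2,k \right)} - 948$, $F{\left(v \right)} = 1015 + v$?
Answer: $995$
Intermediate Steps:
$C = -1$ ($C = \left(- \frac{1}{6}\right) 6 = -1$)
$k = 8$ ($k = 5 + \frac{1}{9} \cdot 27 = 5 + 3 = 8$)
$w{\left(T,p \right)} = -1$ ($w{\left(T,p \right)} = 5 + 6 \left(-1\right) = 5 - 6 = -1$)
$m{\left(E,c \right)} = -949$ ($m{\left(E,c \right)} = -1 - 948 = -949$)
$F{\left(-969 \right)} - m{\left(1174,82 \right)} = \left(1015 - 969\right) - -949 = 46 + 949 = 995$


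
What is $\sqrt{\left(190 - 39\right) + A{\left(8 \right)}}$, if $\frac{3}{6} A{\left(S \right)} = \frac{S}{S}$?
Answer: $3 \sqrt{17} \approx 12.369$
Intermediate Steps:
$A{\left(S \right)} = 2$ ($A{\left(S \right)} = 2 \frac{S}{S} = 2 \cdot 1 = 2$)
$\sqrt{\left(190 - 39\right) + A{\left(8 \right)}} = \sqrt{\left(190 - 39\right) + 2} = \sqrt{151 + 2} = \sqrt{153} = 3 \sqrt{17}$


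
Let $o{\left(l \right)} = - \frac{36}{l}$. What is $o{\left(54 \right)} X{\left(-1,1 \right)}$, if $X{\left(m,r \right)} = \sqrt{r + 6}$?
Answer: $- \frac{2 \sqrt{7}}{3} \approx -1.7638$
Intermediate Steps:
$X{\left(m,r \right)} = \sqrt{6 + r}$
$o{\left(54 \right)} X{\left(-1,1 \right)} = - \frac{36}{54} \sqrt{6 + 1} = \left(-36\right) \frac{1}{54} \sqrt{7} = - \frac{2 \sqrt{7}}{3}$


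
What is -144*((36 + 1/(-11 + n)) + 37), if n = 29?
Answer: -10520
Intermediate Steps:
-144*((36 + 1/(-11 + n)) + 37) = -144*((36 + 1/(-11 + 29)) + 37) = -144*((36 + 1/18) + 37) = -144*(649/18 + 37) = -144*1315/18 = -10520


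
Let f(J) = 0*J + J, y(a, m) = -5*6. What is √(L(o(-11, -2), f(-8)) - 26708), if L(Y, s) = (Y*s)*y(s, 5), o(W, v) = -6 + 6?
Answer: 2*I*√6677 ≈ 163.43*I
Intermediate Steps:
y(a, m) = -30
f(J) = J (f(J) = 0 + J = J)
o(W, v) = 0
L(Y, s) = -30*Y*s (L(Y, s) = (Y*s)*(-30) = -30*Y*s)
√(L(o(-11, -2), f(-8)) - 26708) = √(-30*0*(-8) - 26708) = √(0 - 26708) = √(-26708) = 2*I*√6677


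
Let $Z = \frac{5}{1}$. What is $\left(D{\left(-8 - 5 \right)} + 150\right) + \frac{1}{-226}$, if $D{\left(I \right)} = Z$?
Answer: $\frac{35029}{226} \approx 155.0$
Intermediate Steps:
$Z = 5$ ($Z = 5 \cdot 1 = 5$)
$D{\left(I \right)} = 5$
$\left(D{\left(-8 - 5 \right)} + 150\right) + \frac{1}{-226} = \left(5 + 150\right) + \frac{1}{-226} = 155 - \frac{1}{226} = \frac{35029}{226}$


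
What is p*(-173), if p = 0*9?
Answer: 0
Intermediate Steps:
p = 0
p*(-173) = 0*(-173) = 0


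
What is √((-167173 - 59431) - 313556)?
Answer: 16*I*√2110 ≈ 734.96*I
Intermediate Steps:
√((-167173 - 59431) - 313556) = √(-226604 - 313556) = √(-540160) = 16*I*√2110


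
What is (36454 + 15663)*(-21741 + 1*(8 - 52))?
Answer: -1135368845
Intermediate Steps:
(36454 + 15663)*(-21741 + 1*(8 - 52)) = 52117*(-21741 + 1*(-44)) = 52117*(-21741 - 44) = 52117*(-21785) = -1135368845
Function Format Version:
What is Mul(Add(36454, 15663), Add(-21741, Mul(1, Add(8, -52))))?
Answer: -1135368845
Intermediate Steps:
Mul(Add(36454, 15663), Add(-21741, Mul(1, Add(8, -52)))) = Mul(52117, Add(-21741, Mul(1, -44))) = Mul(52117, Add(-21741, -44)) = Mul(52117, -21785) = -1135368845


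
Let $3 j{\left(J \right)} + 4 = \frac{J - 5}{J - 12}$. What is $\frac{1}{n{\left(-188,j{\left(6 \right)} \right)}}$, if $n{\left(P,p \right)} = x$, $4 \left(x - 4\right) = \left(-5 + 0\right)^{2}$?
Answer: $\frac{4}{41} \approx 0.097561$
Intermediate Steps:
$j{\left(J \right)} = - \frac{4}{3} + \frac{-5 + J}{3 \left(-12 + J\right)}$ ($j{\left(J \right)} = - \frac{4}{3} + \frac{\left(J - 5\right) \frac{1}{J - 12}}{3} = - \frac{4}{3} + \frac{\left(-5 + J\right) \frac{1}{-12 + J}}{3} = - \frac{4}{3} + \frac{\frac{1}{-12 + J} \left(-5 + J\right)}{3} = - \frac{4}{3} + \frac{-5 + J}{3 \left(-12 + J\right)}$)
$x = \frac{41}{4}$ ($x = 4 + \frac{\left(-5 + 0\right)^{2}}{4} = 4 + \frac{\left(-5\right)^{2}}{4} = 4 + \frac{1}{4} \cdot 25 = 4 + \frac{25}{4} = \frac{41}{4} \approx 10.25$)
$n{\left(P,p \right)} = \frac{41}{4}$
$\frac{1}{n{\left(-188,j{\left(6 \right)} \right)}} = \frac{1}{\frac{41}{4}} = \frac{4}{41}$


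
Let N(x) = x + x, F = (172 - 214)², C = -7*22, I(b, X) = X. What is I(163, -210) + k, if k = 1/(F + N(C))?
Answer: -305759/1456 ≈ -210.00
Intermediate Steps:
C = -154
F = 1764 (F = (-42)² = 1764)
N(x) = 2*x
k = 1/1456 (k = 1/(1764 + 2*(-154)) = 1/(1764 - 308) = 1/1456 ≈ 0.00068681)
I(163, -210) + k = -210 + 1/1456 = -305759/1456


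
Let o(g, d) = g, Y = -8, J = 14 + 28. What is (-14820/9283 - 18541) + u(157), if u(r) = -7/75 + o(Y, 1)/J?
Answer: -90370117742/4873575 ≈ -18543.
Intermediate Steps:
J = 42
u(r) = -149/525 (u(r) = -7/75 - 8/42 = -7*1/75 - 8*1/42 = -7/75 - 4/21 = -149/525)
(-14820/9283 - 18541) + u(157) = (-14820/9283 - 18541) - 149/525 = -172130923/9283 - 149/525 = -90370117742/4873575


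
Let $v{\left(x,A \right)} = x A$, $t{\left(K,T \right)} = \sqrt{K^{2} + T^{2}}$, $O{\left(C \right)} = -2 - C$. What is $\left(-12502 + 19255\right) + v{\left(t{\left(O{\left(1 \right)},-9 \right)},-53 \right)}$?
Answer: $6753 - 159 \sqrt{10} \approx 6250.2$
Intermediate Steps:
$v{\left(x,A \right)} = A x$
$\left(-12502 + 19255\right) + v{\left(t{\left(O{\left(1 \right)},-9 \right)},-53 \right)} = \left(-12502 + 19255\right) - 53 \sqrt{\left(-2 - 1\right)^{2} + \left(-9\right)^{2}} = 6753 - 53 \sqrt{\left(-2 - 1\right)^{2} + 81} = 6753 - 53 \sqrt{\left(-3\right)^{2} + 81} = 6753 - 53 \sqrt{9 + 81} = 6753 - 53 \sqrt{90} = 6753 - 53 \cdot 3 \sqrt{10} = 6753 - 159 \sqrt{10}$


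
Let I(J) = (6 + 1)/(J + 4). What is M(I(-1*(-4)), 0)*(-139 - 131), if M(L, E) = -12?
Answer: 3240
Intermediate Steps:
I(J) = 7/(4 + J)
M(I(-1*(-4)), 0)*(-139 - 131) = -12*(-139 - 131) = -12*(-270) = 3240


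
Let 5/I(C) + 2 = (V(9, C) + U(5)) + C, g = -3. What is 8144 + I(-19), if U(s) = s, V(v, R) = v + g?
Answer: 16287/2 ≈ 8143.5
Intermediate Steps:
V(v, R) = -3 + v (V(v, R) = v - 3 = -3 + v)
I(C) = 5/(9 + C) (I(C) = 5/(-2 + (((-3 + 9) + 5) + C)) = 5/(-2 + ((6 + 5) + C)) = 5/(-2 + (11 + C)) = 5/(9 + C))
8144 + I(-19) = 8144 + 5/(9 - 19) = 8144 + 5/(-10) = 8144 + 5*(-1/10) = 8144 - 1/2 = 16287/2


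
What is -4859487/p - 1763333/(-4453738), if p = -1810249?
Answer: 24834953712323/8062374760762 ≈ 3.0804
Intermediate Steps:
-4859487/p - 1763333/(-4453738) = -4859487/(-1810249) - 1763333/(-4453738) = -4859487*(-1/1810249) - 1763333*(-1/4453738) = 4859487/1810249 + 1763333/4453738 = 24834953712323/8062374760762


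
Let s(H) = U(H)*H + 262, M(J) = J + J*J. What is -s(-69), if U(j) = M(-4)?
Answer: 566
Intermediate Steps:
M(J) = J + J²
U(j) = 12 (U(j) = -4*(1 - 4) = -4*(-3) = 12)
s(H) = 262 + 12*H (s(H) = 12*H + 262 = 262 + 12*H)
-s(-69) = -(262 + 12*(-69)) = -(262 - 828) = -1*(-566) = 566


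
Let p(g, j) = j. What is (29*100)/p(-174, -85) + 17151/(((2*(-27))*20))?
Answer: -305989/6120 ≈ -49.998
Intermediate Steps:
(29*100)/p(-174, -85) + 17151/(((2*(-27))*20)) = (29*100)/(-85) + 17151/(((2*(-27))*20)) = 2900*(-1/85) + 17151/((-54*20)) = -580/17 + 17151/(-1080) = -580/17 + 17151*(-1/1080) = -580/17 - 5717/360 = -305989/6120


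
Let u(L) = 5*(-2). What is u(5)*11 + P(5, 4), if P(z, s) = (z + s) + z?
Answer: -96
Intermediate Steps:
u(L) = -10
P(z, s) = s + 2*z (P(z, s) = (s + z) + z = s + 2*z)
u(5)*11 + P(5, 4) = -10*11 + (4 + 2*5) = -110 + (4 + 10) = -110 + 14 = -96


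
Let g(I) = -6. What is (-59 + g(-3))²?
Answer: 4225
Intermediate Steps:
(-59 + g(-3))² = (-59 - 6)² = (-65)² = 4225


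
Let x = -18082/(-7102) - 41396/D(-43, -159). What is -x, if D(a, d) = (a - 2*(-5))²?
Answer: 137151547/3867039 ≈ 35.467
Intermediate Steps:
D(a, d) = (10 + a)² (D(a, d) = (a + 10)² = (10 + a)²)
x = -137151547/3867039 (x = -18082/(-7102) - 41396/(10 - 43)² = -18082*(-1/7102) - 41396/((-33)²) = 9041/3551 - 41396/1089 = -137151547/3867039 ≈ -35.467)
-x = -1*(-137151547/3867039) = 137151547/3867039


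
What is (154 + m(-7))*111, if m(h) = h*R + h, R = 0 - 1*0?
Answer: 16317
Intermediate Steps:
R = 0 (R = 0 + 0 = 0)
m(h) = h (m(h) = h*0 + h = 0 + h = h)
(154 + m(-7))*111 = (154 - 7)*111 = 147*111 = 16317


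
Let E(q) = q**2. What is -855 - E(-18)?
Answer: -1179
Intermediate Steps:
-855 - E(-18) = -855 - 1*(-18)**2 = -855 - 1*324 = -855 - 324 = -1179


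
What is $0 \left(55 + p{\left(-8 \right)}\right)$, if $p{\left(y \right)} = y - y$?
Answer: $0$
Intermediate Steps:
$p{\left(y \right)} = 0$
$0 \left(55 + p{\left(-8 \right)}\right) = 0 \left(55 + 0\right) = 0 \cdot 55 = 0$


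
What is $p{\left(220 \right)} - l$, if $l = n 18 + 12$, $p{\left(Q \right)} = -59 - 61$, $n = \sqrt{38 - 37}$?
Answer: $-150$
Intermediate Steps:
$n = 1$ ($n = \sqrt{1} = 1$)
$p{\left(Q \right)} = -120$
$l = 30$ ($l = 1 \cdot 18 + 12 = 18 + 12 = 30$)
$p{\left(220 \right)} - l = -120 - 30 = -150$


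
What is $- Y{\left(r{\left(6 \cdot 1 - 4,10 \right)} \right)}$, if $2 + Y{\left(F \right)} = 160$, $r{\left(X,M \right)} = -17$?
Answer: $-158$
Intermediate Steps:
$Y{\left(F \right)} = 158$ ($Y{\left(F \right)} = -2 + 160 = 158$)
$- Y{\left(r{\left(6 \cdot 1 - 4,10 \right)} \right)} = \left(-1\right) 158 = -158$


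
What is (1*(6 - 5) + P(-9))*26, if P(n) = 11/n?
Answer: -52/9 ≈ -5.7778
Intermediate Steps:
(1*(6 - 5) + P(-9))*26 = (1*(6 - 5) + 11/(-9))*26 = (1*1 + 11*(-⅑))*26 = (1 - 11/9)*26 = -2/9*26 = -52/9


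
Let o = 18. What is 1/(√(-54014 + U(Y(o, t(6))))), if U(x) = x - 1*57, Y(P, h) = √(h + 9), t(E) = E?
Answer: -I/√(54071 - √15) ≈ -0.0043006*I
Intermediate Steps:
Y(P, h) = √(9 + h)
U(x) = -57 + x (U(x) = x - 57 = -57 + x)
1/(√(-54014 + U(Y(o, t(6))))) = 1/(√(-54014 + (-57 + √(9 + 6)))) = 1/(√(-54014 + (-57 + √15))) = 1/(√(-54071 + √15)) = (-54071 + √15)^(-½)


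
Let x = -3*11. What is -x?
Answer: 33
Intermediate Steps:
x = -33
-x = -1*(-33) = 33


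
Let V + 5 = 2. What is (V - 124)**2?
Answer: 16129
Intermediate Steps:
V = -3 (V = -5 + 2 = -3)
(V - 124)**2 = (-3 - 124)**2 = (-127)**2 = 16129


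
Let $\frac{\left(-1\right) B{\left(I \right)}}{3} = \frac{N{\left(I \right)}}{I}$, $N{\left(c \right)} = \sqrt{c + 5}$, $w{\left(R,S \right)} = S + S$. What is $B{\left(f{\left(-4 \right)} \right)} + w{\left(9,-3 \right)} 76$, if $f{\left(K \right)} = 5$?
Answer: $-456 - \frac{3 \sqrt{10}}{5} \approx -457.9$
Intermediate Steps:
$w{\left(R,S \right)} = 2 S$
$N{\left(c \right)} = \sqrt{5 + c}$
$B{\left(I \right)} = - \frac{3 \sqrt{5 + I}}{I}$ ($B{\left(I \right)} = - 3 \frac{\sqrt{5 + I}}{I} = - \frac{3 \sqrt{5 + I}}{I}$)
$B{\left(f{\left(-4 \right)} \right)} + w{\left(9,-3 \right)} 76 = - \frac{3 \sqrt{5 + 5}}{5} + 2 \left(-3\right) 76 = \left(-3\right) \frac{1}{5} \sqrt{10} - 456 = - \frac{3 \sqrt{10}}{5} - 456 = -456 - \frac{3 \sqrt{10}}{5}$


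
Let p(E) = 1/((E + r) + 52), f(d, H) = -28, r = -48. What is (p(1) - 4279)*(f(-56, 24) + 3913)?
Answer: -16623138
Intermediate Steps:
p(E) = 1/(4 + E) (p(E) = 1/((E - 48) + 52) = 1/((-48 + E) + 52) = 1/(4 + E))
(p(1) - 4279)*(f(-56, 24) + 3913) = (1/(4 + 1) - 4279)*(-28 + 3913) = (1/5 - 4279)*3885 = (⅕ - 4279)*3885 = -21394/5*3885 = -16623138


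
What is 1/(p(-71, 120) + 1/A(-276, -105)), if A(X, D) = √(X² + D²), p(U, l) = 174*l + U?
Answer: 1814565609/37759295757680 - 3*√9689/37759295757680 ≈ 4.8056e-5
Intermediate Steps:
p(U, l) = U + 174*l
A(X, D) = √(D² + X²)
1/(p(-71, 120) + 1/A(-276, -105)) = 1/((-71 + 174*120) + 1/(√((-105)² + (-276)²))) = 1/((-71 + 20880) + 1/(√(11025 + 76176))) = 1/(20809 + 1/(√87201)) = 1/(20809 + 1/(3*√9689)) = 1/(20809 + √9689/29067)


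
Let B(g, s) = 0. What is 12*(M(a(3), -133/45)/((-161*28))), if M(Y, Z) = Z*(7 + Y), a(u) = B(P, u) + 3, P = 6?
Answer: 38/483 ≈ 0.078675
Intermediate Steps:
a(u) = 3 (a(u) = 0 + 3 = 3)
12*(M(a(3), -133/45)/((-161*28))) = 12*(((-133/45)*(7 + 3))/((-161*28))) = 12*((-133*1/45*10)/(-4508)) = 12*(-133/45*10*(-1/4508)) = 12*(-266/9*(-1/4508)) = 12*(19/2898) = 38/483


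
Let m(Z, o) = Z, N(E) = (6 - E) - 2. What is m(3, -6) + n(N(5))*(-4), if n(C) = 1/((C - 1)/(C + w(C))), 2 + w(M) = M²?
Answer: -1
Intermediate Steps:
w(M) = -2 + M²
N(E) = 4 - E
n(C) = (-2 + C + C²)/(-1 + C) (n(C) = 1/((C - 1)/(C + (-2 + C²))) = 1/((-1 + C)/(-2 + C + C²)) = (-2 + C + C²)/(-1 + C))
m(3, -6) + n(N(5))*(-4) = 3 + (2 + (4 - 1*5))*(-4) = 3 + (2 + (4 - 5))*(-4) = 3 + (2 - 1)*(-4) = 3 + 1*(-4) = 3 - 4 = -1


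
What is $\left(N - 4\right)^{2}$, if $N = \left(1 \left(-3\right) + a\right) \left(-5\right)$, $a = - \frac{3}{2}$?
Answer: $\frac{1369}{4} \approx 342.25$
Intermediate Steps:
$a = - \frac{3}{2}$ ($a = \left(-3\right) \frac{1}{2} = - \frac{3}{2} \approx -1.5$)
$N = \frac{45}{2}$ ($N = \left(1 \left(-3\right) - \frac{3}{2}\right) \left(-5\right) = \left(-3 - \frac{3}{2}\right) \left(-5\right) = \left(- \frac{9}{2}\right) \left(-5\right) = \frac{45}{2} \approx 22.5$)
$\left(N - 4\right)^{2} = \left(\frac{45}{2} - 4\right)^{2} = \left(\frac{37}{2}\right)^{2} = \frac{1369}{4}$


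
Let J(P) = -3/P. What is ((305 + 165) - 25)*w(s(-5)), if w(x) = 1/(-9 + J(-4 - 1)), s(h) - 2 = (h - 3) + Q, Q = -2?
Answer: -2225/42 ≈ -52.976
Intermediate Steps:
s(h) = -3 + h (s(h) = 2 + ((h - 3) - 2) = 2 + ((-3 + h) - 2) = 2 + (-5 + h) = -3 + h)
w(x) = -5/42 (w(x) = 1/(-9 - 3/(-4 - 1)) = 1/(-9 - 3/(-5)) = 1/(-9 - 3*(-1/5)) = 1/(-9 + 3/5) = 1/(-42/5) = -5/42)
((305 + 165) - 25)*w(s(-5)) = ((305 + 165) - 25)*(-5/42) = (470 - 25)*(-5/42) = 445*(-5/42) = -2225/42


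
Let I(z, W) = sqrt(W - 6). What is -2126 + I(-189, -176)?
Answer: -2126 + I*sqrt(182) ≈ -2126.0 + 13.491*I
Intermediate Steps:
I(z, W) = sqrt(-6 + W)
-2126 + I(-189, -176) = -2126 + sqrt(-6 - 176) = -2126 + sqrt(-182) = -2126 + I*sqrt(182)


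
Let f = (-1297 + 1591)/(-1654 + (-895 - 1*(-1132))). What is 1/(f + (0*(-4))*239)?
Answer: -1417/294 ≈ -4.8197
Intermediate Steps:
f = -294/1417 (f = 294/(-1654 + (-895 + 1132)) = 294/(-1654 + 237) = 294/(-1417) = 294*(-1/1417) = -294/1417 ≈ -0.20748)
1/(f + (0*(-4))*239) = 1/(-294/1417 + (0*(-4))*239) = 1/(-294/1417 + 0*239) = 1/(-294/1417 + 0) = 1/(-294/1417) = -1417/294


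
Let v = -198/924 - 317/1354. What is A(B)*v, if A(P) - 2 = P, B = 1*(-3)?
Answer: 2125/4739 ≈ 0.44841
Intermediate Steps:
B = -3
v = -2125/4739 (v = -198*1/924 - 317*1/1354 = -3/14 - 317/1354 = -2125/4739 ≈ -0.44841)
A(P) = 2 + P
A(B)*v = (2 - 3)*(-2125/4739) = -1*(-2125/4739) = 2125/4739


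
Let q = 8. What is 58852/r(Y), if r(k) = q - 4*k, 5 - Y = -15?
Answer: -14713/18 ≈ -817.39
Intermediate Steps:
Y = 20 (Y = 5 - 1*(-15) = 5 + 15 = 20)
r(k) = 8 - 4*k
58852/r(Y) = 58852/(8 - 4*20) = 58852/(8 - 80) = 58852/(-72) = 58852*(-1/72) = -14713/18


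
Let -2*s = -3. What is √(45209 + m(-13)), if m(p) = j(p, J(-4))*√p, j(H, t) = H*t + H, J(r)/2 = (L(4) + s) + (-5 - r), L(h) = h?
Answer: √(45209 - 130*I*√13) ≈ 212.63 - 1.102*I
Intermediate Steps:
s = 3/2 (s = -½*(-3) = 3/2 ≈ 1.5000)
J(r) = 1 - 2*r (J(r) = 2*((4 + 3/2) + (-5 - r)) = 2*(11/2 + (-5 - r)) = 2*(½ - r) = 1 - 2*r)
j(H, t) = H + H*t
m(p) = 10*p^(3/2) (m(p) = (p*(1 + (1 - 2*(-4))))*√p = (p*(1 + (1 + 8)))*√p = (p*(1 + 9))*√p = (p*10)*√p = (10*p)*√p = 10*p^(3/2))
√(45209 + m(-13)) = √(45209 + 10*(-13)^(3/2)) = √(45209 + 10*(-13*I*√13)) = √(45209 - 130*I*√13)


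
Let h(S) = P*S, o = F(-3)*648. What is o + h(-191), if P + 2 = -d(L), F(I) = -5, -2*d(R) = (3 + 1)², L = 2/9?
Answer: -4386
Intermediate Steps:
L = 2/9 (L = 2*(⅑) = 2/9 ≈ 0.22222)
d(R) = -8 (d(R) = -(3 + 1)²/2 = -½*4² = -½*16 = -8)
o = -3240 (o = -5*648 = -3240)
P = 6 (P = -2 - 1*(-8) = -2 + 8 = 6)
h(S) = 6*S
o + h(-191) = -3240 + 6*(-191) = -3240 - 1146 = -4386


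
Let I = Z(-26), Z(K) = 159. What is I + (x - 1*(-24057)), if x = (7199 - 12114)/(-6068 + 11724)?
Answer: 136960781/5656 ≈ 24215.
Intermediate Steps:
I = 159
x = -4915/5656 ≈ -0.86899
I + (x - 1*(-24057)) = 159 + (-4915/5656 - 1*(-24057)) = 159 + (-4915/5656 + 24057) = 159 + 136061477/5656 = 136960781/5656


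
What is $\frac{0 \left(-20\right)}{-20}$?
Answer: $0$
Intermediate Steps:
$\frac{0 \left(-20\right)}{-20} = 0 \left(- \frac{1}{20}\right) = 0$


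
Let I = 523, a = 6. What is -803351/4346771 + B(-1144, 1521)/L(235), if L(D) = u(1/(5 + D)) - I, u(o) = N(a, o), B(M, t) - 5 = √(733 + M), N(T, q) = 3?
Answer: -6761175/34774168 - I*√411/520 ≈ -0.19443 - 0.038987*I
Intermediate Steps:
B(M, t) = 5 + √(733 + M)
u(o) = 3
L(D) = -520 (L(D) = 3 - 1*523 = 3 - 523 = -520)
-803351/4346771 + B(-1144, 1521)/L(235) = -803351/4346771 + (5 + √(733 - 1144))/(-520) = -803351*1/4346771 + (5 + √(-411))*(-1/520) = -803351/4346771 + (5 + I*√411)*(-1/520) = -803351/4346771 + (-1/104 - I*√411/520) = -6761175/34774168 - I*√411/520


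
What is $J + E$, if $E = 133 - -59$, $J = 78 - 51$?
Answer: $219$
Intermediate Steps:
$J = 27$ ($J = 78 - 51 = 27$)
$E = 192$ ($E = 133 + 59 = 192$)
$J + E = 27 + 192 = 219$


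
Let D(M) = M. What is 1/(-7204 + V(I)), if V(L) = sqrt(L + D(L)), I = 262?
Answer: -1801/12974273 - sqrt(131)/25948546 ≈ -0.00013925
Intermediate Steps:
V(L) = sqrt(2)*sqrt(L) (V(L) = sqrt(L + L) = sqrt(2*L) = sqrt(2)*sqrt(L))
1/(-7204 + V(I)) = 1/(-7204 + sqrt(2)*sqrt(262)) = 1/(-7204 + 2*sqrt(131))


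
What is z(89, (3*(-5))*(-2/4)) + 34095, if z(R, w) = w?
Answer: 68205/2 ≈ 34103.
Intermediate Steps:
z(89, (3*(-5))*(-2/4)) + 34095 = (3*(-5))*(-2/4) + 34095 = -(-30)/4 + 34095 = -15*(-½) + 34095 = 15/2 + 34095 = 68205/2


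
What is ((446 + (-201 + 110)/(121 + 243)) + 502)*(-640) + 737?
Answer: -605823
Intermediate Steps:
((446 + (-201 + 110)/(121 + 243)) + 502)*(-640) + 737 = ((446 - 91/364) + 502)*(-640) + 737 = ((446 - 91*1/364) + 502)*(-640) + 737 = ((446 - ¼) + 502)*(-640) + 737 = (1783/4 + 502)*(-640) + 737 = (3791/4)*(-640) + 737 = -606560 + 737 = -605823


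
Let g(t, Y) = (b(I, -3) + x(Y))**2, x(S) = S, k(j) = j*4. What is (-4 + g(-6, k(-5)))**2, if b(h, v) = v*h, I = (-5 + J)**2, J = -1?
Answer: 268304400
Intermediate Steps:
k(j) = 4*j
I = 36 (I = (-5 - 1)**2 = (-6)**2 = 36)
b(h, v) = h*v
g(t, Y) = (-108 + Y)**2 (g(t, Y) = (36*(-3) + Y)**2 = (-108 + Y)**2)
(-4 + g(-6, k(-5)))**2 = (-4 + (-108 + 4*(-5))**2)**2 = (-4 + (-108 - 20)**2)**2 = (-4 + (-128)**2)**2 = (-4 + 16384)**2 = 16380**2 = 268304400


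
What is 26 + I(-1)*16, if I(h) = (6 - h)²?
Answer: 810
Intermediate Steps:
26 + I(-1)*16 = 26 + (-6 - 1)²*16 = 26 + (-7)²*16 = 26 + 49*16 = 26 + 784 = 810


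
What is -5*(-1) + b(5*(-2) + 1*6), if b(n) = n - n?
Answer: 5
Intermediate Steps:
b(n) = 0
-5*(-1) + b(5*(-2) + 1*6) = -5*(-1) + 0 = 5 + 0 = 5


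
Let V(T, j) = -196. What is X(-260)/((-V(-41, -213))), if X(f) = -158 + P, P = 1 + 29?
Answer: -32/49 ≈ -0.65306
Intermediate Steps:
P = 30
X(f) = -128 (X(f) = -158 + 30 = -128)
X(-260)/((-V(-41, -213))) = -128/((-1*(-196))) = -128/196 = -128*1/196 = -32/49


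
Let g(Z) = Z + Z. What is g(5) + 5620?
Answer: 5630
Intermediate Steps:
g(Z) = 2*Z
g(5) + 5620 = 2*5 + 5620 = 10 + 5620 = 5630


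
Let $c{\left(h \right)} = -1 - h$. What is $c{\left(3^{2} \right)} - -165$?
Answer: $155$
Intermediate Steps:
$c{\left(3^{2} \right)} - -165 = \left(-1 - 3^{2}\right) - -165 = \left(-1 - 9\right) + 165 = -10 + 165 = 155$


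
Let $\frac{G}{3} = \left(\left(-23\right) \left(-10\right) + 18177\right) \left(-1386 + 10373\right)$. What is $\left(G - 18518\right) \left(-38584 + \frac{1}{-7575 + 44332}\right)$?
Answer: $- \frac{703801373341264983}{36757} \approx -1.9147 \cdot 10^{13}$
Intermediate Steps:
$G = 496271127$ ($G = 3 \left(\left(-23\right) \left(-10\right) + 18177\right) \left(-1386 + 10373\right) = 3 \left(230 + 18177\right) 8987 = 3 \cdot 18407 \cdot 8987 = 3 \cdot 165423709 = 496271127$)
$\left(G - 18518\right) \left(-38584 + \frac{1}{-7575 + 44332}\right) = \left(496271127 - 18518\right) \left(-38584 + \frac{1}{-7575 + 44332}\right) = 496252609 \left(-38584 + \frac{1}{36757}\right) = 496252609 \left(- \frac{1418232087}{36757}\right) = - \frac{703801373341264983}{36757}$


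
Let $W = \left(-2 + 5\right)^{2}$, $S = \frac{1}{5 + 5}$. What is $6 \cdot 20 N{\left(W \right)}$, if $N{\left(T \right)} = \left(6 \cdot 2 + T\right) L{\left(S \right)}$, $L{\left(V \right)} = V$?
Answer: $252$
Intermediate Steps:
$S = \frac{1}{10} \approx 0.1$
$W = 9$ ($W = 3^{2} = 9$)
$N{\left(T \right)} = \frac{6}{5} + \frac{T}{10}$ ($N{\left(T \right)} = \left(6 \cdot 2 + T\right) \frac{1}{10} = \left(12 + T\right) \frac{1}{10} = \frac{6}{5} + \frac{T}{10}$)
$6 \cdot 20 N{\left(W \right)} = 6 \cdot 20 \left(\frac{6}{5} + \frac{1}{10} \cdot 9\right) = 120 \left(\frac{6}{5} + \frac{9}{10}\right) = 120 \cdot \frac{21}{10} = 252$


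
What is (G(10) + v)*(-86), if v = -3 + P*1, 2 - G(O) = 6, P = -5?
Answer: 1032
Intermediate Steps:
G(O) = -4 (G(O) = 2 - 1*6 = 2 - 6 = -4)
v = -8 (v = -3 - 5*1 = -3 - 5 = -8)
(G(10) + v)*(-86) = (-4 - 8)*(-86) = -12*(-86) = 1032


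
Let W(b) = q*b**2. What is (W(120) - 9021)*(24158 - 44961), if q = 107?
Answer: -31865598537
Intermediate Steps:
W(b) = 107*b**2
(W(120) - 9021)*(24158 - 44961) = (107*120**2 - 9021)*(24158 - 44961) = (107*14400 - 9021)*(-20803) = (1540800 - 9021)*(-20803) = 1531779*(-20803) = -31865598537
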